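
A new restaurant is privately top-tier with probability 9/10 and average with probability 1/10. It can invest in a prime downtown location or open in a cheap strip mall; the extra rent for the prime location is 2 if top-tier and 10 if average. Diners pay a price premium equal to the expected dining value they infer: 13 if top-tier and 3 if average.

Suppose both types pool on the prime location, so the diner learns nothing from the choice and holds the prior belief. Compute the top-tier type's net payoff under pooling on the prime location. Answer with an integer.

10

Pooled price premium = 9/10·13 + 1/10·3 = 12.
top-tier pays cost 2 for the prime location, so net payoff = 12 − 2 = 10.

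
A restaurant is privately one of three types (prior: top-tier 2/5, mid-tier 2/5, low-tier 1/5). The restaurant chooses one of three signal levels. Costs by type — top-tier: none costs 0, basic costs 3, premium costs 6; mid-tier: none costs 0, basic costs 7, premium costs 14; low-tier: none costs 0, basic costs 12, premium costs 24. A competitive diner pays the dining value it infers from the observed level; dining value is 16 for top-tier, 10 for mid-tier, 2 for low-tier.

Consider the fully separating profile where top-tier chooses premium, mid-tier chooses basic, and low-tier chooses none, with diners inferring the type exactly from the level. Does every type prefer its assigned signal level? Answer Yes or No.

Yes

Separating price premiums: premium → 16, basic → 10, none → 2.
top-tier (assigned premium): none: 2 − 0 = 2; basic: 10 − 3 = 7; premium: 16 − 6 = 10. top-tier stays.
mid-tier (assigned basic): none: 2 − 0 = 2; basic: 10 − 7 = 3; premium: 16 − 14 = 2. mid-tier stays.
low-tier (assigned none): none: 2 − 0 = 2; basic: 10 − 12 = -2; premium: 16 − 24 = -8. low-tier stays.
Every type prefers its assigned level; separation holds.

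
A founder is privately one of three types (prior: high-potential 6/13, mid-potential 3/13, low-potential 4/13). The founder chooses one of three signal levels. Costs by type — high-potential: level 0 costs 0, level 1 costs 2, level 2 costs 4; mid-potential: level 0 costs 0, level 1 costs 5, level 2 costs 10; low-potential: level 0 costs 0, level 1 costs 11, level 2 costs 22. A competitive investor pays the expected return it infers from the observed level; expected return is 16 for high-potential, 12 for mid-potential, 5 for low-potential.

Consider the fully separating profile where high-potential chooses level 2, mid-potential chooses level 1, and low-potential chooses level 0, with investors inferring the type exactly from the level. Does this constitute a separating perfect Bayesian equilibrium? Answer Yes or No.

Separating valuations: level 2 → 16, level 1 → 12, level 0 → 5.
high-potential (assigned level 2): level 0: 5 − 0 = 5; level 1: 12 − 2 = 10; level 2: 16 − 4 = 12. high-potential stays.
mid-potential (assigned level 1): level 0: 5 − 0 = 5; level 1: 12 − 5 = 7; level 2: 16 − 10 = 6. mid-potential stays.
low-potential (assigned level 0): level 0: 5 − 0 = 5; level 1: 12 − 11 = 1; level 2: 16 − 22 = -6. low-potential stays.
Every type prefers its assigned level; separation holds.

Yes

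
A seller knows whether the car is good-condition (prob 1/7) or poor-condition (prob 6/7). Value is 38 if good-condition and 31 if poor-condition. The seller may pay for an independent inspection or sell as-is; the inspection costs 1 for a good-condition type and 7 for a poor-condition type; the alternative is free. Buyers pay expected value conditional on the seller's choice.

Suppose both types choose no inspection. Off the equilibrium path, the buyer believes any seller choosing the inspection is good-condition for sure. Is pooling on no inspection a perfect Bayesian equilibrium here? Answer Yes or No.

No

On path, the buyer holds the prior and pays 1/7·38 + 6/7·31 = 32. Off path (the inspection), believing good-condition, it pays 38.
good-condition: no inspection nets 32; the inspection nets 38 − 1 = 37. good-condition would deviate.
poor-condition: no inspection nets 32; the inspection nets 38 − 7 = 31. poor-condition stays.
A type deviates, so pooling fails.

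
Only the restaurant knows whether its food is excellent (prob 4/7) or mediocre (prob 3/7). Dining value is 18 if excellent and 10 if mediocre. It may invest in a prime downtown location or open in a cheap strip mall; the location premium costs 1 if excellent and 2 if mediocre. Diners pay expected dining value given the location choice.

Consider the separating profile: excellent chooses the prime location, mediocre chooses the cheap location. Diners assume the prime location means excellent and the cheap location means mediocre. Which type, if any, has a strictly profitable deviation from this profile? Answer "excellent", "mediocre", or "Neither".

The prime location pays 18; the cheap location pays 10.
excellent: assigned the prime location, nets 18 − 1 = 17; deviating to the cheap location nets 10.
mediocre: assigned the cheap location, nets 10; deviating to the prime location nets 18 − 2 = 16.
The mediocre type gains 6 by deviating.

mediocre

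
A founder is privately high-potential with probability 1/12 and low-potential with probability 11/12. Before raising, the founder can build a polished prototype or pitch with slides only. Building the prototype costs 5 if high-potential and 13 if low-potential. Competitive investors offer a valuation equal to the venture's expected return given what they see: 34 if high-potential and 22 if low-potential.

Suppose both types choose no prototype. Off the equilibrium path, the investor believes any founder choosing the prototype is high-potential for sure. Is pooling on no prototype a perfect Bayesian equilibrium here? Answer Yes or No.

On path, the investor holds the prior and pays 1/12·34 + 11/12·22 = 23. Off path (the prototype), believing high-potential, it pays 34.
high-potential: no prototype nets 23; the prototype nets 34 − 5 = 29. high-potential would deviate.
low-potential: no prototype nets 23; the prototype nets 34 − 13 = 21. low-potential stays.
A type deviates, so pooling fails.

No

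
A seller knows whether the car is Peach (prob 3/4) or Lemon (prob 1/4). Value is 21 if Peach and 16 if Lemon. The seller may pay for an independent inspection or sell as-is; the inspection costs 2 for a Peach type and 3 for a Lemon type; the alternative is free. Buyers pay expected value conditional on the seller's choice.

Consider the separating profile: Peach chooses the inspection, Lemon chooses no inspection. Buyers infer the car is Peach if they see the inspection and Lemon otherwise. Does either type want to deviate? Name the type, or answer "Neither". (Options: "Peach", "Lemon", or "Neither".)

The inspection pays 21; no inspection pays 16.
Peach: assigned the inspection, nets 21 − 2 = 19; deviating to no inspection nets 16.
Lemon: assigned no inspection, nets 16; deviating to the inspection nets 21 − 3 = 18.
The Lemon type gains 2 by deviating.

Lemon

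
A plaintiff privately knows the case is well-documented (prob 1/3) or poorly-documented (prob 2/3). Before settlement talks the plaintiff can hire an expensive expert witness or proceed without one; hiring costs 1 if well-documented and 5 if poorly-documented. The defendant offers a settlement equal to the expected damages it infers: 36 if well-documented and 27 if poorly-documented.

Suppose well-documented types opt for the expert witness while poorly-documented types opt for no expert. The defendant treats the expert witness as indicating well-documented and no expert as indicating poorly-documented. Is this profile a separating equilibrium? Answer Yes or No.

No

Under these beliefs, the expert witness earns settlement 36 and no expert earns settlement 27.
well-documented: the expert witness nets 36 − 1 = 35; no expert nets 27. well-documented prefers the expert witness.
poorly-documented: the expert witness nets 36 − 5 = 31; no expert nets 27. poorly-documented would deviate to the expert witness.
poorly-documented has a profitable deviation, so the profile is not an equilibrium.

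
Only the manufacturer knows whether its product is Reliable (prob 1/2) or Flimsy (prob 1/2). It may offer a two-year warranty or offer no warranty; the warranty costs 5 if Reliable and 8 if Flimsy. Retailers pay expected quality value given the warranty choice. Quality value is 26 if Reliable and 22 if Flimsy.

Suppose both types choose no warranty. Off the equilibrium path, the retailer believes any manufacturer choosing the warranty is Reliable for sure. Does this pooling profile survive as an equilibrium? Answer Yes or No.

On path, the retailer holds the prior and pays 1/2·26 + 1/2·22 = 24. Off path (the warranty), believing Reliable, it pays 26.
Reliable: no warranty nets 24; the warranty nets 26 − 5 = 21. Reliable stays.
Flimsy: no warranty nets 24; the warranty nets 26 − 8 = 18. Flimsy stays.
No type deviates, so pooling is sustained.

Yes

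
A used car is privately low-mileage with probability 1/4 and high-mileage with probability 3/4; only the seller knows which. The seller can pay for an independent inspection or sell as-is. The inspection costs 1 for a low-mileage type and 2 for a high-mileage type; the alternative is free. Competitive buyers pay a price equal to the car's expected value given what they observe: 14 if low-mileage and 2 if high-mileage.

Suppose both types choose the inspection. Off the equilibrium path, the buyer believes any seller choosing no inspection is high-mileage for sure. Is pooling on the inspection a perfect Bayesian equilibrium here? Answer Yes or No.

Yes

On path, the buyer holds the prior and pays 1/4·14 + 3/4·2 = 5. Off path (no inspection), believing high-mileage, it pays 2.
low-mileage: the inspection nets 5 − 1 = 4; no inspection nets 2. low-mileage stays.
high-mileage: the inspection nets 5 − 2 = 3; no inspection nets 2. high-mileage stays.
No type deviates, so pooling is sustained.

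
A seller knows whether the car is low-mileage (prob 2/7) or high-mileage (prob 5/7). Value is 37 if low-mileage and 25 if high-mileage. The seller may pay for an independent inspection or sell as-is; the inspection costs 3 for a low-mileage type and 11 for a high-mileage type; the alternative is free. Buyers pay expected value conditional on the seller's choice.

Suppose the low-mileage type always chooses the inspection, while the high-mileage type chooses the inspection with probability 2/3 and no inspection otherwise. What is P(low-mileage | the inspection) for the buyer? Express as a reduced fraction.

P(the inspection) = (2/7)·1 + (5/7)·(2/3) = 16/21.
By Bayes' rule, P(low-mileage | the inspection) = (2/7) / (16/21) = 3/8.

3/8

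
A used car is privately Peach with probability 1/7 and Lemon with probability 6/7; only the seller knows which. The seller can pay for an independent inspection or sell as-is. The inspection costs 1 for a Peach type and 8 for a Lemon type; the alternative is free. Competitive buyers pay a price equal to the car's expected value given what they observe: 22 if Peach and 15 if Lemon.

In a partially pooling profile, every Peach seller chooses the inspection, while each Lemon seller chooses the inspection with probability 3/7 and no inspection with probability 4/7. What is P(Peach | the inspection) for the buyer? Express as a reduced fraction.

P(the inspection) = (1/7)·1 + (6/7)·(3/7) = 25/49.
By Bayes' rule, P(Peach | the inspection) = (1/7) / (25/49) = 7/25.

7/25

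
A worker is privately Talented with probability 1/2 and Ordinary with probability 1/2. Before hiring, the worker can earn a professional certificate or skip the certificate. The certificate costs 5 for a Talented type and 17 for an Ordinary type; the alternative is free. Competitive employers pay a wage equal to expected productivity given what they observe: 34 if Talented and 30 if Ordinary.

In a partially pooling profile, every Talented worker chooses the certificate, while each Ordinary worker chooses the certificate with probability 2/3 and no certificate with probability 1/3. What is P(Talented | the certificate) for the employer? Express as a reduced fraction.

3/5

P(the certificate) = (1/2)·1 + (1/2)·(2/3) = 5/6.
By Bayes' rule, P(Talented | the certificate) = (1/2) / (5/6) = 3/5.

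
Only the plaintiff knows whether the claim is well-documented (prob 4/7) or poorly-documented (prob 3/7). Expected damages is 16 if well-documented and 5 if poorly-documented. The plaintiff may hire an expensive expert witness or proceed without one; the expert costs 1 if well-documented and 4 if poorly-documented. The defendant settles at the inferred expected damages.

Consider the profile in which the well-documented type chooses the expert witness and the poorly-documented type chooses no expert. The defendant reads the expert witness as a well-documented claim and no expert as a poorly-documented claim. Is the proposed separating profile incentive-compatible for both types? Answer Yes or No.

Under these beliefs, the expert witness earns settlement 16 and no expert earns settlement 5.
well-documented: the expert witness nets 16 − 1 = 15; no expert nets 5. well-documented prefers the expert witness.
poorly-documented: the expert witness nets 16 − 4 = 12; no expert nets 5. poorly-documented would deviate to the expert witness.
poorly-documented has a profitable deviation, so the profile is not an equilibrium.

No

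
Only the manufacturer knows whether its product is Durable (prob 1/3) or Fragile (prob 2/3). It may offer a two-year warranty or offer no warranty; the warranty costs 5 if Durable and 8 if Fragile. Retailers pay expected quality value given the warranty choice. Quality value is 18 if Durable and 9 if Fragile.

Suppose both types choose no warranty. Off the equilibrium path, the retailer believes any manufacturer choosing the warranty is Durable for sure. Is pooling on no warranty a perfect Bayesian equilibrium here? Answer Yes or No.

On path, the retailer holds the prior and pays 1/3·18 + 2/3·9 = 12. Off path (the warranty), believing Durable, it pays 18.
Durable: no warranty nets 12; the warranty nets 18 − 5 = 13. Durable would deviate.
Fragile: no warranty nets 12; the warranty nets 18 − 8 = 10. Fragile stays.
A type deviates, so pooling fails.

No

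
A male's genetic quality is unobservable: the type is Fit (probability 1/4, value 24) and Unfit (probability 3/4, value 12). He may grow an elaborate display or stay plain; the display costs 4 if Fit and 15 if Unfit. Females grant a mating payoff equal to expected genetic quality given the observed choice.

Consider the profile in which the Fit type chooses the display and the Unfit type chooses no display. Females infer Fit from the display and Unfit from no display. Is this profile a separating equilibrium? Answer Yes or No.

Under these beliefs, the display earns mating payoff 24 and no display earns mating payoff 12.
Fit: the display nets 24 − 4 = 20; no display nets 12. Fit prefers the display.
Unfit: the display nets 24 − 15 = 9; no display nets 12. Unfit prefers no display.
Neither type deviates, so the separating profile is an equilibrium.

Yes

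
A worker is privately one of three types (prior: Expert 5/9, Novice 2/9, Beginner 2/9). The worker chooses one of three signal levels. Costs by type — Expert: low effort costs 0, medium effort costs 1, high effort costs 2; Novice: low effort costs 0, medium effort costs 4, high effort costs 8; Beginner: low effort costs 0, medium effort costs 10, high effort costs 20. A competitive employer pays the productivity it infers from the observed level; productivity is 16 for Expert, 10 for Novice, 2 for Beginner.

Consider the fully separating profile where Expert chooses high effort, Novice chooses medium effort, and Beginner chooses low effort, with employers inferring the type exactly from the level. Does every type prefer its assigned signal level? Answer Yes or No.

Separating wages: high effort → 16, medium effort → 10, low effort → 2.
Expert (assigned high effort): low effort: 2 − 0 = 2; medium effort: 10 − 1 = 9; high effort: 16 − 2 = 14. Expert stays.
Novice (assigned medium effort): low effort: 2 − 0 = 2; medium effort: 10 − 4 = 6; high effort: 16 − 8 = 8. Novice prefers high effort.
Beginner (assigned low effort): low effort: 2 − 0 = 2; medium effort: 10 − 10 = 0; high effort: 16 − 20 = -4. Beginner stays.
At least one type deviates; the separating profile fails.

No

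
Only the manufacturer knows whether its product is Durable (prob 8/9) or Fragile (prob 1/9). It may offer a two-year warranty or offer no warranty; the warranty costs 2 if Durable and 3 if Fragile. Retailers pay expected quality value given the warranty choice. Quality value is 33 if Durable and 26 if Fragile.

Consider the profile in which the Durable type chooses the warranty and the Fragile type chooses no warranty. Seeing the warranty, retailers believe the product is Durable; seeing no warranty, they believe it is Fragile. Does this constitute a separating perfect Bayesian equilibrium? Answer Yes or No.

No

Under these beliefs, the warranty earns price 33 and no warranty earns price 26.
Durable: the warranty nets 33 − 2 = 31; no warranty nets 26. Durable prefers the warranty.
Fragile: the warranty nets 33 − 3 = 30; no warranty nets 26. Fragile would deviate to the warranty.
Fragile has a profitable deviation, so the profile is not an equilibrium.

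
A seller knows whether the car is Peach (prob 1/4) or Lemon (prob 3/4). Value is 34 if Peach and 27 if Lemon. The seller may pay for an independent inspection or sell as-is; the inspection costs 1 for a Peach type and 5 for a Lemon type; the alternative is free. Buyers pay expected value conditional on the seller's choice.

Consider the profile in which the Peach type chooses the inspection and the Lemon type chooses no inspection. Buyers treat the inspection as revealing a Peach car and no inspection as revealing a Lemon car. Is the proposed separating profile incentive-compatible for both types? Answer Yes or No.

No

Under these beliefs, the inspection earns price 34 and no inspection earns price 27.
Peach: the inspection nets 34 − 1 = 33; no inspection nets 27. Peach prefers the inspection.
Lemon: the inspection nets 34 − 5 = 29; no inspection nets 27. Lemon would deviate to the inspection.
Lemon has a profitable deviation, so the profile is not an equilibrium.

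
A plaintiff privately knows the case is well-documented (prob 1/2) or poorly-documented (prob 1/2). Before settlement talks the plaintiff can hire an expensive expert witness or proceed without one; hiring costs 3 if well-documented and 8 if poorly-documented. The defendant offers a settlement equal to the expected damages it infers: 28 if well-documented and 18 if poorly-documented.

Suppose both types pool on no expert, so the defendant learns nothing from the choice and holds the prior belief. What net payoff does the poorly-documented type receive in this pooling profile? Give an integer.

Pooled settlement = 1/2·28 + 1/2·18 = 23.
poorly-documented pays no cost for no expert, so net payoff = 23.

23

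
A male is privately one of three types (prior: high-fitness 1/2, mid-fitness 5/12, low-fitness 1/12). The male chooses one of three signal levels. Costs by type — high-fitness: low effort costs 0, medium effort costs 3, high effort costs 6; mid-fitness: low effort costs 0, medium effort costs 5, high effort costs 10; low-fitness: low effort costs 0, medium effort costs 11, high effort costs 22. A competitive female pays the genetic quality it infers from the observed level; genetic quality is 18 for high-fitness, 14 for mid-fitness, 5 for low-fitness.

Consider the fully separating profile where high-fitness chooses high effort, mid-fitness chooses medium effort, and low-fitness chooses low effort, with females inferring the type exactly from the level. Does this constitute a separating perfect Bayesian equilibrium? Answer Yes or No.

Separating mating payoffs: high effort → 18, medium effort → 14, low effort → 5.
high-fitness (assigned high effort): low effort: 5 − 0 = 5; medium effort: 14 − 3 = 11; high effort: 18 − 6 = 12. high-fitness stays.
mid-fitness (assigned medium effort): low effort: 5 − 0 = 5; medium effort: 14 − 5 = 9; high effort: 18 − 10 = 8. mid-fitness stays.
low-fitness (assigned low effort): low effort: 5 − 0 = 5; medium effort: 14 − 11 = 3; high effort: 18 − 22 = -4. low-fitness stays.
Every type prefers its assigned level; separation holds.

Yes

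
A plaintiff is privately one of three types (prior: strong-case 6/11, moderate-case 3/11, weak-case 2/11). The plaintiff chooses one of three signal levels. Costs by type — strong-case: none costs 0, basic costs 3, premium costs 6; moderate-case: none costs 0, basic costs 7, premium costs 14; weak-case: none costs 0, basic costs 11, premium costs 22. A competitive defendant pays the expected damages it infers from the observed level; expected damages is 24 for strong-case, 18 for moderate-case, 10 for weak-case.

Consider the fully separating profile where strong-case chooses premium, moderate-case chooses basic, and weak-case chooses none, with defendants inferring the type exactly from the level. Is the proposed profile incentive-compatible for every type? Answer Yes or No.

Separating settlements: premium → 24, basic → 18, none → 10.
strong-case (assigned premium): none: 10 − 0 = 10; basic: 18 − 3 = 15; premium: 24 − 6 = 18. strong-case stays.
moderate-case (assigned basic): none: 10 − 0 = 10; basic: 18 − 7 = 11; premium: 24 − 14 = 10. moderate-case stays.
weak-case (assigned none): none: 10 − 0 = 10; basic: 18 − 11 = 7; premium: 24 − 22 = 2. weak-case stays.
Every type prefers its assigned level; separation holds.

Yes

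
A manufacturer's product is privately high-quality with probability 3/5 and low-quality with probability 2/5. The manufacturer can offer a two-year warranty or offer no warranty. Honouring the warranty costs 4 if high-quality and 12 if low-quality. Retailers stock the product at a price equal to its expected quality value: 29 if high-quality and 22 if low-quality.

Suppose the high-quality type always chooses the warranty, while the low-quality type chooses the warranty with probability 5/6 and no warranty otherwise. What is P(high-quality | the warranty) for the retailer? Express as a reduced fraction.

9/14

P(the warranty) = (3/5)·1 + (2/5)·(5/6) = 14/15.
By Bayes' rule, P(high-quality | the warranty) = (3/5) / (14/15) = 9/14.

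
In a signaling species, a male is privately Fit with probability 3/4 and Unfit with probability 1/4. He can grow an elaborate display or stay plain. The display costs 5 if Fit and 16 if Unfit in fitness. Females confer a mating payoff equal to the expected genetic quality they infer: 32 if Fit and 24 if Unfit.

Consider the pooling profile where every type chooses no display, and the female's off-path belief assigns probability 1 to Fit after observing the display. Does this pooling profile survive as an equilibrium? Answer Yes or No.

On path, the female holds the prior and pays 3/4·32 + 1/4·24 = 30. Off path (the display), believing Fit, it pays 32.
Fit: no display nets 30; the display nets 32 − 5 = 27. Fit stays.
Unfit: no display nets 30; the display nets 32 − 16 = 16. Unfit stays.
No type deviates, so pooling is sustained.

Yes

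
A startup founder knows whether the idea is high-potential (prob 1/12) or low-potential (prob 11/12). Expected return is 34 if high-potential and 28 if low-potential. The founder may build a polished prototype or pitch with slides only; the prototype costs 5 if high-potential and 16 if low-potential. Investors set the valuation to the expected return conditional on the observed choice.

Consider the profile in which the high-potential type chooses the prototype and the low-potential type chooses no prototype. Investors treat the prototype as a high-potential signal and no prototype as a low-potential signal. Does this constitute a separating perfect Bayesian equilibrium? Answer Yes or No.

Yes

Under these beliefs, the prototype earns valuation 34 and no prototype earns valuation 28.
high-potential: the prototype nets 34 − 5 = 29; no prototype nets 28. high-potential prefers the prototype.
low-potential: the prototype nets 34 − 16 = 18; no prototype nets 28. low-potential prefers no prototype.
Neither type deviates, so the separating profile is an equilibrium.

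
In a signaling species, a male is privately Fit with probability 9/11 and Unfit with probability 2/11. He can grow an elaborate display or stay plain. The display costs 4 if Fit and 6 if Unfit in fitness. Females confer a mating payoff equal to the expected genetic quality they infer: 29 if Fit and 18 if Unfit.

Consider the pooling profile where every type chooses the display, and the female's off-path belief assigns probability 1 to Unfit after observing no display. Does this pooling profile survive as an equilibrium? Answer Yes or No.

Yes

On path, the female holds the prior and pays 9/11·29 + 2/11·18 = 27. Off path (no display), believing Unfit, it pays 18.
Fit: the display nets 27 − 4 = 23; no display nets 18. Fit stays.
Unfit: the display nets 27 − 6 = 21; no display nets 18. Unfit stays.
No type deviates, so pooling is sustained.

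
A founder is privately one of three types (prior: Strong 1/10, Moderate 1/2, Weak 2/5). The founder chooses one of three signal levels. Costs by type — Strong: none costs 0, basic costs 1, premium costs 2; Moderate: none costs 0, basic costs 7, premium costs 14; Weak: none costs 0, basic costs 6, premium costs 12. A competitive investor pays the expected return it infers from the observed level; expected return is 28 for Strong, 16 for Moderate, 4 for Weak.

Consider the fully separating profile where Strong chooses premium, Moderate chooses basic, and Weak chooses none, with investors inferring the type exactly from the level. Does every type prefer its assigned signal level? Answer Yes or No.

Separating valuations: premium → 28, basic → 16, none → 4.
Strong (assigned premium): none: 4 − 0 = 4; basic: 16 − 1 = 15; premium: 28 − 2 = 26. Strong stays.
Moderate (assigned basic): none: 4 − 0 = 4; basic: 16 − 7 = 9; premium: 28 − 14 = 14. Moderate prefers premium.
Weak (assigned none): none: 4 − 0 = 4; basic: 16 − 6 = 10; premium: 28 − 12 = 16. Weak prefers premium.
At least one type deviates; the separating profile fails.

No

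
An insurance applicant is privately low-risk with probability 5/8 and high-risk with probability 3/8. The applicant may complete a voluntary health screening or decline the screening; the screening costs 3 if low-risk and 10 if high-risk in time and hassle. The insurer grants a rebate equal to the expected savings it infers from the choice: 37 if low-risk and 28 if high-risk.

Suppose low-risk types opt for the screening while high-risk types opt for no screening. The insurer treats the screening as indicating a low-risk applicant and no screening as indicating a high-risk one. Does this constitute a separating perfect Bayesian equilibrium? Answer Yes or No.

Under these beliefs, the screening earns rebate 37 and no screening earns rebate 28.
low-risk: the screening nets 37 − 3 = 34; no screening nets 28. low-risk prefers the screening.
high-risk: the screening nets 37 − 10 = 27; no screening nets 28. high-risk prefers no screening.
Neither type deviates, so the separating profile is an equilibrium.

Yes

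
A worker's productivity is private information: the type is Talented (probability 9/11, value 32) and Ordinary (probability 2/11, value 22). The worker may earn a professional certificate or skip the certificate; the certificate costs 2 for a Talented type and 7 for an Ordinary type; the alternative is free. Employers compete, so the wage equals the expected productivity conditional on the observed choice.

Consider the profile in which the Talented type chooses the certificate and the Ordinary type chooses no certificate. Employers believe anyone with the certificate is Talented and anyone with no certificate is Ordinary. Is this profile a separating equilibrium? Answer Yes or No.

Under these beliefs, the certificate earns wage 32 and no certificate earns wage 22.
Talented: the certificate nets 32 − 2 = 30; no certificate nets 22. Talented prefers the certificate.
Ordinary: the certificate nets 32 − 7 = 25; no certificate nets 22. Ordinary would deviate to the certificate.
Ordinary has a profitable deviation, so the profile is not an equilibrium.

No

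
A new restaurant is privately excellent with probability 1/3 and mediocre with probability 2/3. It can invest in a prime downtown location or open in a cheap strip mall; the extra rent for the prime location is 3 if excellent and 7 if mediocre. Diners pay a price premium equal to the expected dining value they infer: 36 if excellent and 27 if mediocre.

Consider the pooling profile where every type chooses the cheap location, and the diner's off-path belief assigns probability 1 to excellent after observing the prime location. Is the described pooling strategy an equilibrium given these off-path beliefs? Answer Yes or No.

On path, the diner holds the prior and pays 1/3·36 + 2/3·27 = 30. Off path (the prime location), believing excellent, it pays 36.
excellent: the cheap location nets 30; the prime location nets 36 − 3 = 33. excellent would deviate.
mediocre: the cheap location nets 30; the prime location nets 36 − 7 = 29. mediocre stays.
A type deviates, so pooling fails.

No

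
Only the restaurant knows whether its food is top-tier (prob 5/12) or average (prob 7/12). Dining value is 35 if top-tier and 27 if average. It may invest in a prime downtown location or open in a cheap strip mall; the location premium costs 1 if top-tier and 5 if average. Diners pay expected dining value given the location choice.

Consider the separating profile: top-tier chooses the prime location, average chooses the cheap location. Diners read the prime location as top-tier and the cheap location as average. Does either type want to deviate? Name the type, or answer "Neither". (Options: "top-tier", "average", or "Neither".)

average

The prime location pays 35; the cheap location pays 27.
top-tier: assigned the prime location, nets 35 − 1 = 34; deviating to the cheap location nets 27.
average: assigned the cheap location, nets 27; deviating to the prime location nets 35 − 5 = 30.
The average type gains 3 by deviating.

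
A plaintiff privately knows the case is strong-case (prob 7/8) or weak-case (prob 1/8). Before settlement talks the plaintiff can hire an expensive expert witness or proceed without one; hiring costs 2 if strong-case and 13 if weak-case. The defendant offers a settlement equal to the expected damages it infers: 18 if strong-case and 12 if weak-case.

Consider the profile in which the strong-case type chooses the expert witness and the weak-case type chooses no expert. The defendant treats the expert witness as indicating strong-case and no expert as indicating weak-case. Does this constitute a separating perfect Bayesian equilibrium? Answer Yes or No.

Yes

Under these beliefs, the expert witness earns settlement 18 and no expert earns settlement 12.
strong-case: the expert witness nets 18 − 2 = 16; no expert nets 12. strong-case prefers the expert witness.
weak-case: the expert witness nets 18 − 13 = 5; no expert nets 12. weak-case prefers no expert.
Neither type deviates, so the separating profile is an equilibrium.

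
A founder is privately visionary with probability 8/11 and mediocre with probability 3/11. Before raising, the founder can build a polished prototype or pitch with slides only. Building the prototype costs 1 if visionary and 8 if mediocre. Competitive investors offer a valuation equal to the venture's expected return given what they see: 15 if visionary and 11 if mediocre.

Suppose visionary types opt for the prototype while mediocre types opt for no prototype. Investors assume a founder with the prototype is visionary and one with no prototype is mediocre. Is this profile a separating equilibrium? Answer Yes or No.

Under these beliefs, the prototype earns valuation 15 and no prototype earns valuation 11.
visionary: the prototype nets 15 − 1 = 14; no prototype nets 11. visionary prefers the prototype.
mediocre: the prototype nets 15 − 8 = 7; no prototype nets 11. mediocre prefers no prototype.
Neither type deviates, so the separating profile is an equilibrium.

Yes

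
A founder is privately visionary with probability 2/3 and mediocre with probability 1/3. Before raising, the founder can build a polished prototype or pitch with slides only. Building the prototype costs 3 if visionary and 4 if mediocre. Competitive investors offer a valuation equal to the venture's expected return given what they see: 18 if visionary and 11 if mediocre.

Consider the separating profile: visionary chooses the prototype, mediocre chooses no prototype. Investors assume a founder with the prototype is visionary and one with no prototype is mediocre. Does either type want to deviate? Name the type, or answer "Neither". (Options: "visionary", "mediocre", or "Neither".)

mediocre

The prototype pays 18; no prototype pays 11.
visionary: assigned the prototype, nets 18 − 3 = 15; deviating to no prototype nets 11.
mediocre: assigned no prototype, nets 11; deviating to the prototype nets 18 − 4 = 14.
The mediocre type gains 3 by deviating.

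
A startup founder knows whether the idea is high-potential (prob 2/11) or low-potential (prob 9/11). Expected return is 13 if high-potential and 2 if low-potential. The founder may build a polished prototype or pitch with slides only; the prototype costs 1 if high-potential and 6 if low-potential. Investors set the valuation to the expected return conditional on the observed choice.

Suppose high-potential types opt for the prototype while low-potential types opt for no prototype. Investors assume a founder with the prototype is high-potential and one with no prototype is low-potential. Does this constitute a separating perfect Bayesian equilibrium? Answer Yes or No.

No

Under these beliefs, the prototype earns valuation 13 and no prototype earns valuation 2.
high-potential: the prototype nets 13 − 1 = 12; no prototype nets 2. high-potential prefers the prototype.
low-potential: the prototype nets 13 − 6 = 7; no prototype nets 2. low-potential would deviate to the prototype.
low-potential has a profitable deviation, so the profile is not an equilibrium.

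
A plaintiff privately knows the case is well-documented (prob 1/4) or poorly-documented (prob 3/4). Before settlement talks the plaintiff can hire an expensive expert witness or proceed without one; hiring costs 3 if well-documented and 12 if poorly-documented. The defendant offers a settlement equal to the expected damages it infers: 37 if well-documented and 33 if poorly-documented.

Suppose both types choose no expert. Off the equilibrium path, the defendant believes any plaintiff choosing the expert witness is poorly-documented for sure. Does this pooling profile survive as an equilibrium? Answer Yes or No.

Yes

On path, the defendant holds the prior and pays 1/4·37 + 3/4·33 = 34. Off path (the expert witness), believing poorly-documented, it pays 33.
well-documented: no expert nets 34; the expert witness nets 33 − 3 = 30. well-documented stays.
poorly-documented: no expert nets 34; the expert witness nets 33 − 12 = 21. poorly-documented stays.
No type deviates, so pooling is sustained.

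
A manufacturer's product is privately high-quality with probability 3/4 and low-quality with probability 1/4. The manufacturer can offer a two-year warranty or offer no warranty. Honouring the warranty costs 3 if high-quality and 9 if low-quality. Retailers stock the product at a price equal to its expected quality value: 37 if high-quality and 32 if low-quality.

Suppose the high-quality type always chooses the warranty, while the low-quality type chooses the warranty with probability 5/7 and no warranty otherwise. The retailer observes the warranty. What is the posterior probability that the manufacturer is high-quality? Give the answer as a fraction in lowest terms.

P(the warranty) = (3/4)·1 + (1/4)·(5/7) = 13/14.
By Bayes' rule, P(high-quality | the warranty) = (3/4) / (13/14) = 21/26.

21/26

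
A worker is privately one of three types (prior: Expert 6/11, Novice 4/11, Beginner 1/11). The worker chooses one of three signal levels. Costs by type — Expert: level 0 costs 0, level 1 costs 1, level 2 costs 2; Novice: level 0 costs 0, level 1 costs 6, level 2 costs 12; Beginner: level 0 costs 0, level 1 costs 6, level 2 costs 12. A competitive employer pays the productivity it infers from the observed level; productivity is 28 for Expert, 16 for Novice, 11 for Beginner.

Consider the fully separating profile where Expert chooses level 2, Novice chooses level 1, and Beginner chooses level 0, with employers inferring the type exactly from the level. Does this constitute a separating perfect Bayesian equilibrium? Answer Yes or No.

No

Separating wages: level 2 → 28, level 1 → 16, level 0 → 11.
Expert (assigned level 2): level 0: 11 − 0 = 11; level 1: 16 − 1 = 15; level 2: 28 − 2 = 26. Expert stays.
Novice (assigned level 1): level 0: 11 − 0 = 11; level 1: 16 − 6 = 10; level 2: 28 − 12 = 16. Novice prefers level 2.
Beginner (assigned level 0): level 0: 11 − 0 = 11; level 1: 16 − 6 = 10; level 2: 28 − 12 = 16. Beginner prefers level 2.
At least one type deviates; the separating profile fails.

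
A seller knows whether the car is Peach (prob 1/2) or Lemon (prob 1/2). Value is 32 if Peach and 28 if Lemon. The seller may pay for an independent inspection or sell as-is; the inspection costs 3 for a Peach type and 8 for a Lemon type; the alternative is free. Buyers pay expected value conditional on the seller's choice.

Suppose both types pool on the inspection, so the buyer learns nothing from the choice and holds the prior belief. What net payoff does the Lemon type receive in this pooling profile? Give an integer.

22

Pooled price = 1/2·32 + 1/2·28 = 30.
Lemon pays cost 8 for the inspection, so net payoff = 30 − 8 = 22.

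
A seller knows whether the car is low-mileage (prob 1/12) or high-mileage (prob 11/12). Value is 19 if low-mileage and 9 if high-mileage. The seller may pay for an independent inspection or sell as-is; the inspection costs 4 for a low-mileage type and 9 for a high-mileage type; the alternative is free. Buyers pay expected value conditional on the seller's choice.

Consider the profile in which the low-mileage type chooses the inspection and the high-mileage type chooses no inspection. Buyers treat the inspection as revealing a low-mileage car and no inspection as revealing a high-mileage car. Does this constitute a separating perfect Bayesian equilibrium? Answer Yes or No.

No

Under these beliefs, the inspection earns price 19 and no inspection earns price 9.
low-mileage: the inspection nets 19 − 4 = 15; no inspection nets 9. low-mileage prefers the inspection.
high-mileage: the inspection nets 19 − 9 = 10; no inspection nets 9. high-mileage would deviate to the inspection.
high-mileage has a profitable deviation, so the profile is not an equilibrium.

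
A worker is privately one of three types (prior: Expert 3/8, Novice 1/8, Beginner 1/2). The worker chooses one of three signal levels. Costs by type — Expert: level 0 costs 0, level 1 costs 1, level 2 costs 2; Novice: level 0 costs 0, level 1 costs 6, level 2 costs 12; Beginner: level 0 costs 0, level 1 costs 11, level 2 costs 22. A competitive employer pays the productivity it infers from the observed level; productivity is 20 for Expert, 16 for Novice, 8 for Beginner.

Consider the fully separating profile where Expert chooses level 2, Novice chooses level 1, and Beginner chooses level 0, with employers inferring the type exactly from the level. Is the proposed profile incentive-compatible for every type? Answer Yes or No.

Yes

Separating wages: level 2 → 20, level 1 → 16, level 0 → 8.
Expert (assigned level 2): level 0: 8 − 0 = 8; level 1: 16 − 1 = 15; level 2: 20 − 2 = 18. Expert stays.
Novice (assigned level 1): level 0: 8 − 0 = 8; level 1: 16 − 6 = 10; level 2: 20 − 12 = 8. Novice stays.
Beginner (assigned level 0): level 0: 8 − 0 = 8; level 1: 16 − 11 = 5; level 2: 20 − 22 = -2. Beginner stays.
Every type prefers its assigned level; separation holds.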